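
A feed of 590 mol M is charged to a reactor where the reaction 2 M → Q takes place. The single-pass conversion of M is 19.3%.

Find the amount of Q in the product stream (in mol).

56.9 mol

M reacted = 0.193 × 590 = 113.9 mol; ν_M = −2, so ξ = 113.9/2 = 56.94 mol.
Outlet amounts (n = n₀ + ν ξ):
  M: 590 − 2(56.94) = 476.1
  Q: 0 + 1(56.94) = 56.94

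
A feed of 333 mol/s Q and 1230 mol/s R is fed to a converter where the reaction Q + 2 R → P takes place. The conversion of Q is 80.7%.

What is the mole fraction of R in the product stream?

0.675

Q reacted = 0.807 × 333 = 268.7 mol/s; ν_Q = −1, so ξ = 268.7/1 = 268.7 mol/s.
Outlet amounts (n = n₀ + ν ξ):
  Q: 333 − 1(268.7) = 64.27
  R: 1230 − 2(268.7) = 692.5
  P: 0 + 1(268.7) = 268.7
Total out = 1026 mol/s; y_R = 692.5 / 1026 = 0.6753.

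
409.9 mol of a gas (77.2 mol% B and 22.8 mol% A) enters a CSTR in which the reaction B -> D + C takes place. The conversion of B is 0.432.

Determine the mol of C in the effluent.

B reacted = 0.432 × 316.4 = 136.7 mol; ν_B = −1, so ξ = 136.7/1 = 136.7 mol.
Outlet amounts (n = n₀ + ν ξ):
  B: 316.4 − 1(136.7) = 179.7
  D: 0 + 1(136.7) = 136.7
  C: 0 + 1(136.7) = 136.7
  A: 93.46 (inert)

137 mol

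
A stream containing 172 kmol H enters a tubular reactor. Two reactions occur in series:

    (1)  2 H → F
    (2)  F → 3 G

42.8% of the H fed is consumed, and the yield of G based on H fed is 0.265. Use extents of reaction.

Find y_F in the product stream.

0.131

Conversion of H: H consumed = 2ξ₁ = 0.428 × 172 → ξ₁ = 36.81 kmol.
Yield of G: 3ξ₂ / 172 = 0.265 → ξ₂ = 15.19 kmol.
Outlet amounts (n = n₀ + Σ ν·ξ):
  H: 172 − 2(36.81) = 98.38
  F: 0 + 1(36.81) − 1(15.19) = 21.61
  G: 0 + 3(15.19) = 45.58
Total out = 165.6 kmol; y_F = 21.61 / 165.6 = 0.1305.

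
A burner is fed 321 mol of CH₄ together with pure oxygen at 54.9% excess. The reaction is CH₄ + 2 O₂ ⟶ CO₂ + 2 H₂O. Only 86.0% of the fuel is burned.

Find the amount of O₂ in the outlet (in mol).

Stoichiometric O₂ = 2 × 321 = 642 mol; O₂ fed = 642 × 1.549 = 994.5 mol.
Fuel reacted = 0.86 × 321 → ξ = 276.1 mol.
Outlet (n = n₀ + ν ξ):
  CH₄: 321 − 1(276.1) = 44.94
  O₂: 994.5 − 2(276.1) = 442.3
  CO₂: 0 + 1(276.1) = 276.1
  H₂O: 0 + 2(276.1) = 552.1

442 mol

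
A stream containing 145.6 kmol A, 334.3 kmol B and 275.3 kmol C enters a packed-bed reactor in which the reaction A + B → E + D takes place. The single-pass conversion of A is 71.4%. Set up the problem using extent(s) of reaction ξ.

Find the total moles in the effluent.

A reacted = 0.714 × 145.6 = 104 kmol; ν_A = −1, so ξ = 104/1 = 104 kmol.
Outlet amounts (n = n₀ + ν ξ):
  A: 145.6 − 1(104) = 41.64
  B: 334.3 − 1(104) = 230.3
  E: 0 + 1(104) = 104
  D: 0 + 1(104) = 104
  C: 275.3 (inert)
Total out = 41.64 + 230.3 + 104 + 104 + 275.3 = 755.2 kmol.

755 kmol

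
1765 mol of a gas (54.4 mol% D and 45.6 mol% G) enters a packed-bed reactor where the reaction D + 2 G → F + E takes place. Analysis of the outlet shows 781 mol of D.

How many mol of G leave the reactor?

For D: n = n₀ − 1ξ → 781 = 960.2 − 1ξ, giving ξ = 179.2 mol.
Outlet amounts (n = n₀ + ν ξ):
  D: 960.2 − 1(179.2) = 781
  G: 804.8 − 2(179.2) = 446.5
  F: 0 + 1(179.2) = 179.2
  E: 0 + 1(179.2) = 179.2

447 mol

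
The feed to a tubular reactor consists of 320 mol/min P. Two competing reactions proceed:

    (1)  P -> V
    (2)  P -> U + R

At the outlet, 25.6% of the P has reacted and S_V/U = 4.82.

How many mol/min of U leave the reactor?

Conversion of P: P consumed = 0.256 × 320 = 81.92 mol/min = 1ξ₁ + 1ξ₂.
Selectivity: 1ξ₁ / (1ξ₂) = 4.82 → ξ₁ = 4.82 ξ₂.
Substitute: (1·4.82 + 1) ξ₂ = 81.92 → ξ₂ = 14.08 mol/min, ξ₁ = 67.84 mol/min.
Outlet amounts (n = n₀ + Σ ν·ξ):
  P: 320 − 1(67.84) − 1(14.08) = 238.1
  V: 0 + 1(67.84) = 67.84
  U: 0 + 1(14.08) = 14.08
  R: 0 + 1(14.08) = 14.08

14.1 mol/min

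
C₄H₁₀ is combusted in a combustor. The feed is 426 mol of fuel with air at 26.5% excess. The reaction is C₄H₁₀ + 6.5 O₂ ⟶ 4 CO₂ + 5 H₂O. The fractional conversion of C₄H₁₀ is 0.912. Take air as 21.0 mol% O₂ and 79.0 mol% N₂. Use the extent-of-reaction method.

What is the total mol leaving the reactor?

17700 mol

Stoichiometric O₂ = 6.5 × 426 = 2769 mol; O₂ fed = 2769 × 1.265 = 3503 mol.
N₂ fed = 3503 × 79/21 = 13180 mol.
Fuel reacted = 0.912 × 426 → ξ = 388.5 mol.
Outlet (n = n₀ + ν ξ):
  C₄H₁₀: 426 − 1(388.5) = 37.49
  O₂: 3503 − 6.5(388.5) = 977.5
  N₂: 13180 (inert)
  CO₂: 0 + 4(388.5) = 1554
  H₂O: 0 + 5(388.5) = 1943
Total out = 37.49 + 977.5 + 13180 + 1554 + 1943 = 17690 mol.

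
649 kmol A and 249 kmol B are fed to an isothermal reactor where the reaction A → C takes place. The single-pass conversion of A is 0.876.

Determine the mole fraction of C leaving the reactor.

0.633

A reacted = 0.876 × 649 = 568.5 kmol; ν_A = −1, so ξ = 568.5/1 = 568.5 kmol.
Outlet amounts (n = n₀ + ν ξ):
  A: 649 − 1(568.5) = 80.48
  C: 0 + 1(568.5) = 568.5
  B: 249 (inert)
Total out = 898 kmol; y_C = 568.5 / 898 = 0.6331.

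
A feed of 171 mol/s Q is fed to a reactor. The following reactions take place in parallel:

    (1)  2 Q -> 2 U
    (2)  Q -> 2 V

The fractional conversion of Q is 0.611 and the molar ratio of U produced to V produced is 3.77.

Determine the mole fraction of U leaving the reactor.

Conversion of Q: Q consumed = 0.611 × 171 = 104.5 mol/s = 2ξ₁ + 1ξ₂.
Selectivity: 2ξ₁ / (2ξ₂) = 3.77 → ξ₁ = 3.77 ξ₂.
Substitute: (2·3.77 + 1) ξ₂ = 104.5 → ξ₂ = 12.23 mol/s, ξ₁ = 46.12 mol/s.
Outlet amounts (n = n₀ + Σ ν·ξ):
  Q: 171 − 2(46.12) − 1(12.23) = 66.52
  U: 0 + 2(46.12) = 92.25
  V: 0 + 2(12.23) = 24.47
Total out = 183.2 mol/s; y_U = 92.25 / 183.2 = 0.5034.

0.503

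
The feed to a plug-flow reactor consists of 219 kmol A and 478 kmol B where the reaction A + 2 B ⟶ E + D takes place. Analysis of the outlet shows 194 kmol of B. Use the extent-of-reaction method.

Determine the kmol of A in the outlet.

For B: n = n₀ − 2ξ → 194 = 478 − 2ξ, giving ξ = 142 kmol.
Outlet amounts (n = n₀ + ν ξ):
  A: 219 − 1(142) = 77
  B: 478 − 2(142) = 194
  E: 0 + 1(142) = 142
  D: 0 + 1(142) = 142

77 kmol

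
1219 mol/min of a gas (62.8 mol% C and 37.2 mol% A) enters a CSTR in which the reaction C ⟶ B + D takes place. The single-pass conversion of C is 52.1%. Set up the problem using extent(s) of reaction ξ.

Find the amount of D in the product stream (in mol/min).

399 mol/min

C reacted = 0.521 × 765.5 = 398.8 mol/min; ν_C = −1, so ξ = 398.8/1 = 398.8 mol/min.
Outlet amounts (n = n₀ + ν ξ):
  C: 765.5 − 1(398.8) = 366.7
  B: 0 + 1(398.8) = 398.8
  D: 0 + 1(398.8) = 398.8
  A: 453.5 (inert)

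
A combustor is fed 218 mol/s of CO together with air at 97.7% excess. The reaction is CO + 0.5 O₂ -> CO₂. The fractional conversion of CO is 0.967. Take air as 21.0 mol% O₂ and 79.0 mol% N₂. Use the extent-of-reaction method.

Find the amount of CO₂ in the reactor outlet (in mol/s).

211 mol/s

Stoichiometric O₂ = 0.5 × 218 = 109 mol/s; O₂ fed = 109 × 1.977 = 215.5 mol/s.
N₂ fed = 215.5 × 79/21 = 810.7 mol/s.
Fuel reacted = 0.967 × 218 → ξ = 210.8 mol/s.
Outlet (n = n₀ + ν ξ):
  CO: 218 − 1(210.8) = 7.194
  O₂: 215.5 − 0.5(210.8) = 110.1
  N₂: 810.7 (inert)
  CO₂: 0 + 1(210.8) = 210.8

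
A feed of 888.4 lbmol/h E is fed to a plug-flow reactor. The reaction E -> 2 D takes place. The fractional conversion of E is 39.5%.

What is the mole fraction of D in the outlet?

E reacted = 0.395 × 888.4 = 350.9 lbmol/h; ν_E = −1, so ξ = 350.9/1 = 350.9 lbmol/h.
Outlet amounts (n = n₀ + ν ξ):
  E: 888.4 − 1(350.9) = 537.5
  D: 0 + 2(350.9) = 701.8
Total out = 1239 lbmol/h; y_D = 701.8 / 1239 = 0.5663.

0.566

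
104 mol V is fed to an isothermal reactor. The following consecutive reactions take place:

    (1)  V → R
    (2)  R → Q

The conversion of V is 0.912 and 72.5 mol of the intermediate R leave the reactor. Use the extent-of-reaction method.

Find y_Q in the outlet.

0.215

Conversion of V: V consumed = 1ξ₁ = 0.912 × 104 → ξ₁ = 94.85 mol.
R balance: n_R = 0 + 1ξ₁ − 1ξ₂ = 72.5 → ξ₂ = (1·94.85 − 72.5)/1 = 22.35 mol.
Outlet amounts (n = n₀ + Σ ν·ξ):
  V: 104 − 1(94.85) = 9.152
  R: 0 + 1(94.85) − 1(22.35) = 72.5
  Q: 0 + 1(22.35) = 22.35
Total out = 104 mol; y_Q = 22.35 / 104 = 0.2149.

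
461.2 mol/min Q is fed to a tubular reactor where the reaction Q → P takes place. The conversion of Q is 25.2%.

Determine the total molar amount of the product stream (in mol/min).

Q reacted = 0.252 × 461.2 = 116.2 mol/min; ν_Q = −1, so ξ = 116.2/1 = 116.2 mol/min.
Outlet amounts (n = n₀ + ν ξ):
  Q: 461.2 − 1(116.2) = 345
  P: 0 + 1(116.2) = 116.2
Total out = 345 + 116.2 = 461.2 mol/min.

461 mol/min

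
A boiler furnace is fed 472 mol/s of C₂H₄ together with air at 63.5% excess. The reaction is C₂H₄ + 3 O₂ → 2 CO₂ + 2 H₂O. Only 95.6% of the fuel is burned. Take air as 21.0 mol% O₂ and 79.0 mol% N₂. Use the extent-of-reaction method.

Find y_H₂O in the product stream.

0.0785

Stoichiometric O₂ = 3 × 472 = 1416 mol/s; O₂ fed = 1416 × 1.635 = 2315 mol/s.
N₂ fed = 2315 × 79/21 = 8709 mol/s.
Fuel reacted = 0.956 × 472 → ξ = 451.2 mol/s.
Outlet (n = n₀ + ν ξ):
  C₂H₄: 472 − 1(451.2) = 20.77
  O₂: 2315 − 3(451.2) = 961.5
  N₂: 8709 (inert)
  CO₂: 0 + 2(451.2) = 902.5
  H₂O: 0 + 2(451.2) = 902.5
Total out = 11500 mol/s; y_H₂O = 902.5 / 11500 = 0.0785.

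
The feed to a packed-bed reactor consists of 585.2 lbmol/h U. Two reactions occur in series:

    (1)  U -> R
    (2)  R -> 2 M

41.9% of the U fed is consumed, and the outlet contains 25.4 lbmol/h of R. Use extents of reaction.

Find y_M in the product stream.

0.546

Conversion of U: U consumed = 1ξ₁ = 0.419 × 585.2 → ξ₁ = 245.2 lbmol/h.
R balance: n_R = 0 + 1ξ₁ − 1ξ₂ = 25.4 → ξ₂ = (1·245.2 − 25.4)/1 = 219.8 lbmol/h.
Outlet amounts (n = n₀ + Σ ν·ξ):
  U: 585.2 − 1(245.2) = 340
  R: 0 + 1(245.2) − 1(219.8) = 25.4
  M: 0 + 2(219.8) = 439.6
Total out = 805 lbmol/h; y_M = 439.6 / 805 = 0.5461.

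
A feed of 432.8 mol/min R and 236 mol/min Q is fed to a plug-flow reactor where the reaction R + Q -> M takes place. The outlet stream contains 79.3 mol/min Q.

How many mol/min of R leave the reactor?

276 mol/min

For Q: n = n₀ − 1ξ → 79.3 = 236 − 1ξ, giving ξ = 156.7 mol/min.
Outlet amounts (n = n₀ + ν ξ):
  R: 432.8 − 1(156.7) = 276.1
  Q: 236 − 1(156.7) = 79.3
  M: 0 + 1(156.7) = 156.7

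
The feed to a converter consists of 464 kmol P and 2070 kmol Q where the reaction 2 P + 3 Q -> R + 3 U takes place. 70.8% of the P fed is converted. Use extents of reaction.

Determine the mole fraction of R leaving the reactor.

0.0693

P reacted = 0.708 × 464 = 328.5 kmol; ν_P = −2, so ξ = 328.5/2 = 164.3 kmol.
Outlet amounts (n = n₀ + ν ξ):
  P: 464 − 2(164.3) = 135.5
  Q: 2070 − 3(164.3) = 1577
  R: 0 + 1(164.3) = 164.3
  U: 0 + 3(164.3) = 492.8
Total out = 2370 kmol; y_R = 164.3 / 2370 = 0.06931.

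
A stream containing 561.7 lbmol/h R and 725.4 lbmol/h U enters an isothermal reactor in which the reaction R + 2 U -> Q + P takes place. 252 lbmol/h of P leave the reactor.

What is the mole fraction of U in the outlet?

For P: n = n₀ + 1ξ → 252 = 0 + 1ξ, giving ξ = 252 lbmol/h.
Outlet amounts (n = n₀ + ν ξ):
  R: 561.7 − 1(252) = 309.7
  U: 725.4 − 2(252) = 221.4
  Q: 0 + 1(252) = 252
  P: 0 + 1(252) = 252
Total out = 1035 lbmol/h; y_U = 221.4 / 1035 = 0.2139.

0.214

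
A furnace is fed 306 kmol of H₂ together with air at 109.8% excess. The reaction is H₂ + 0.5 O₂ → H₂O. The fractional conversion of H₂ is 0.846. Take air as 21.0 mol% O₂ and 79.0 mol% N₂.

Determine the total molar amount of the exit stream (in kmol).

Stoichiometric O₂ = 0.5 × 306 = 153 kmol; O₂ fed = 153 × 2.098 = 321 kmol.
N₂ fed = 321 × 79/21 = 1208 kmol.
Fuel reacted = 0.846 × 306 → ξ = 258.9 kmol.
Outlet (n = n₀ + ν ξ):
  H₂: 306 − 1(258.9) = 47.12
  O₂: 321 − 0.5(258.9) = 191.6
  N₂: 1208 (inert)
  H₂O: 0 + 1(258.9) = 258.9
Total out = 47.12 + 191.6 + 1208 + 258.9 = 1705 kmol.

1710 kmol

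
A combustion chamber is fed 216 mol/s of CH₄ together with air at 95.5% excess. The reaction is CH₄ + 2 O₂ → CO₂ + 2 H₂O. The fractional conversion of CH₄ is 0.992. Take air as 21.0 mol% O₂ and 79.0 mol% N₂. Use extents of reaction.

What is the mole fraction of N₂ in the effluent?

0.75

Stoichiometric O₂ = 2 × 216 = 432 mol/s; O₂ fed = 432 × 1.955 = 844.6 mol/s.
N₂ fed = 844.6 × 79/21 = 3177 mol/s.
Fuel reacted = 0.992 × 216 → ξ = 214.3 mol/s.
Outlet (n = n₀ + ν ξ):
  CH₄: 216 − 1(214.3) = 1.728
  O₂: 844.6 − 2(214.3) = 416
  N₂: 3177 (inert)
  CO₂: 0 + 1(214.3) = 214.3
  H₂O: 0 + 2(214.3) = 428.5
Total out = 4238 mol/s; y_N₂ = 3177 / 4238 = 0.7497.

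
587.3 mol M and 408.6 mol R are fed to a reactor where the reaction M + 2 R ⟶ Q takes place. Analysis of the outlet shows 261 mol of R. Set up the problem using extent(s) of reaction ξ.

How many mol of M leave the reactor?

For R: n = n₀ − 2ξ → 261 = 408.6 − 2ξ, giving ξ = 73.8 mol.
Outlet amounts (n = n₀ + ν ξ):
  M: 587.3 − 1(73.8) = 513.5
  R: 408.6 − 2(73.8) = 261
  Q: 0 + 1(73.8) = 73.8

514 mol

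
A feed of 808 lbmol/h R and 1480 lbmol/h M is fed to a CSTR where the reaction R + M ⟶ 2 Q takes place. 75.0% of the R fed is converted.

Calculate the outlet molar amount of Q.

R reacted = 0.75 × 808 = 606 lbmol/h; ν_R = −1, so ξ = 606/1 = 606 lbmol/h.
Outlet amounts (n = n₀ + ν ξ):
  R: 808 − 1(606) = 202
  M: 1480 − 1(606) = 874
  Q: 0 + 2(606) = 1212

1210 lbmol/h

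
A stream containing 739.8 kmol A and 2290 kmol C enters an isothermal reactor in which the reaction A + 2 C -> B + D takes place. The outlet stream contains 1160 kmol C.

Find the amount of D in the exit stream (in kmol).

565 kmol

For C: n = n₀ − 2ξ → 1160 = 2290 − 2ξ, giving ξ = 565 kmol.
Outlet amounts (n = n₀ + ν ξ):
  A: 739.8 − 1(565) = 174.8
  C: 2290 − 2(565) = 1160
  B: 0 + 1(565) = 565
  D: 0 + 1(565) = 565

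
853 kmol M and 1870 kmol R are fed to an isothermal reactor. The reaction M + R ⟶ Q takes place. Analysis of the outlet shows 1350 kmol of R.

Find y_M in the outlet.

0.151

For R: n = n₀ − 1ξ → 1350 = 1870 − 1ξ, giving ξ = 520 kmol.
Outlet amounts (n = n₀ + ν ξ):
  M: 853 − 1(520) = 333
  R: 1870 − 1(520) = 1350
  Q: 0 + 1(520) = 520
Total out = 2203 kmol; y_M = 333 / 2203 = 0.1512.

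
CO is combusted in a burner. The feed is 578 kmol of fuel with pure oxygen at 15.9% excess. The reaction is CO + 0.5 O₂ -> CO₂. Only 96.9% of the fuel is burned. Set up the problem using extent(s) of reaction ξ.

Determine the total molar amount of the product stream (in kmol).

633 kmol

Stoichiometric O₂ = 0.5 × 578 = 289 kmol; O₂ fed = 289 × 1.159 = 335 kmol.
Fuel reacted = 0.969 × 578 → ξ = 560.1 kmol.
Outlet (n = n₀ + ν ξ):
  CO: 578 − 1(560.1) = 17.92
  O₂: 335 − 0.5(560.1) = 54.91
  CO₂: 0 + 1(560.1) = 560.1
Total out = 17.92 + 54.91 + 560.1 = 632.9 kmol.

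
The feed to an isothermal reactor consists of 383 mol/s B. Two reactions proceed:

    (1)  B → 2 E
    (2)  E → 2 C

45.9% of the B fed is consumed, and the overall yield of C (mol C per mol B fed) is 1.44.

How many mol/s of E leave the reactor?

75.8 mol/s

Conversion of B: B consumed = 1ξ₁ = 0.459 × 383 → ξ₁ = 175.8 mol/s.
Yield of C: 2ξ₂ / 383 = 1.44 → ξ₂ = 275.8 mol/s.
Outlet amounts (n = n₀ + Σ ν·ξ):
  B: 383 − 1(175.8) = 207.2
  E: 0 + 2(175.8) − 1(275.8) = 75.83
  C: 0 + 2(275.8) = 551.5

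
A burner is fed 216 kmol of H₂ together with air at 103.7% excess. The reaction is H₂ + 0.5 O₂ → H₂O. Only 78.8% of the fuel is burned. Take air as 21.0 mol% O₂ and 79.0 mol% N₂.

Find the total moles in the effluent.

Stoichiometric O₂ = 0.5 × 216 = 108 kmol; O₂ fed = 108 × 2.037 = 220 kmol.
N₂ fed = 220 × 79/21 = 827.6 kmol.
Fuel reacted = 0.788 × 216 → ξ = 170.2 kmol.
Outlet (n = n₀ + ν ξ):
  H₂: 216 − 1(170.2) = 45.79
  O₂: 220 − 0.5(170.2) = 134.9
  N₂: 827.6 (inert)
  H₂O: 0 + 1(170.2) = 170.2
Total out = 45.79 + 134.9 + 827.6 + 170.2 = 1178 kmol.

1180 kmol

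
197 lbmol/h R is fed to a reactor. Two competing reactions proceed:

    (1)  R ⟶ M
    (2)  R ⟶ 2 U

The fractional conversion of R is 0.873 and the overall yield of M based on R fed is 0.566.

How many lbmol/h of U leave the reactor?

121 lbmol/h

Yield of M: 1ξ₁ / 197 = 0.566 → ξ₁ = 111.5 lbmol/h.
Conversion of R: 1ξ₁ + 1ξ₂ = 0.873 × 197 = 172 → ξ₂ = 60.48 lbmol/h.
Outlet amounts (n = n₀ + Σ ν·ξ):
  R: 197 − 1(111.5) − 1(60.48) = 25.02
  M: 0 + 1(111.5) = 111.5
  U: 0 + 2(60.48) = 121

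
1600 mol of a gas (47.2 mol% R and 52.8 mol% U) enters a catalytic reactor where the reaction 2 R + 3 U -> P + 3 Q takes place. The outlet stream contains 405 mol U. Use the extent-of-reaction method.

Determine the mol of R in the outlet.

For U: n = n₀ − 3ξ → 405 = 844.8 − 3ξ, giving ξ = 146.6 mol.
Outlet amounts (n = n₀ + ν ξ):
  R: 755.2 − 2(146.6) = 462
  U: 844.8 − 3(146.6) = 405
  P: 0 + 1(146.6) = 146.6
  Q: 0 + 3(146.6) = 439.8

462 mol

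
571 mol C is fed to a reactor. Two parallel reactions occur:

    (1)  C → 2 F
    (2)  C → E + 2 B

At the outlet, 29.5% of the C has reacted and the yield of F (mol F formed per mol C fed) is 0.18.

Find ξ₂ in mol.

ξ₂ = 117 mol

Yield of F: 2ξ₁ / 571 = 0.18 → ξ₁ = 51.39 mol.
Conversion of C: 1ξ₁ + 1ξ₂ = 0.295 × 571 = 168.4 → ξ₂ = 117.1 mol.
Outlet amounts (n = n₀ + Σ ν·ξ):
  C: 571 − 1(51.39) − 1(117.1) = 402.6
  F: 0 + 2(51.39) = 102.8
  E: 0 + 1(117.1) = 117.1
  B: 0 + 2(117.1) = 234.1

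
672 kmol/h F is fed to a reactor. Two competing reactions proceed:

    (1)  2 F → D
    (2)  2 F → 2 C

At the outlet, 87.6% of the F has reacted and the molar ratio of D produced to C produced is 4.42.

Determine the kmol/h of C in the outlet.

Conversion of F: F consumed = 0.876 × 672 = 588.7 kmol/h = 2ξ₁ + 2ξ₂.
Selectivity: 1ξ₁ / (2ξ₂) = 4.42 → ξ₁ = 8.84 ξ₂.
Substitute: (2·8.84 + 2) ξ₂ = 588.7 → ξ₂ = 29.91 kmol/h, ξ₁ = 264.4 kmol/h.
Outlet amounts (n = n₀ + Σ ν·ξ):
  F: 672 − 2(264.4) − 2(29.91) = 83.33
  D: 0 + 1(264.4) = 264.4
  C: 0 + 2(29.91) = 59.82

59.8 kmol/h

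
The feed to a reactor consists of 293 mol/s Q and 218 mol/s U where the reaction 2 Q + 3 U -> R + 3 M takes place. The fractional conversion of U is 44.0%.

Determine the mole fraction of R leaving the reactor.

U reacted = 0.44 × 218 = 95.92 mol/s; ν_U = −3, so ξ = 95.92/3 = 31.97 mol/s.
Outlet amounts (n = n₀ + ν ξ):
  Q: 293 − 2(31.97) = 229.1
  U: 218 − 3(31.97) = 122.1
  R: 0 + 1(31.97) = 31.97
  M: 0 + 3(31.97) = 95.92
Total out = 479 mol/s; y_R = 31.97 / 479 = 0.06675.

0.0667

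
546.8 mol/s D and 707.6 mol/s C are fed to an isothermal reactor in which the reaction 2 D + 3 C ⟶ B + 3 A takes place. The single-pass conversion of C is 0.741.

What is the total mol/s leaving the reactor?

C reacted = 0.741 × 707.6 = 524.3 mol/s; ν_C = −3, so ξ = 524.3/3 = 174.8 mol/s.
Outlet amounts (n = n₀ + ν ξ):
  D: 546.8 − 2(174.8) = 197.2
  C: 707.6 − 3(174.8) = 183.3
  B: 0 + 1(174.8) = 174.8
  A: 0 + 3(174.8) = 524.3
Total out = 197.2 + 183.3 + 174.8 + 524.3 = 1080 mol/s.

1080 mol/s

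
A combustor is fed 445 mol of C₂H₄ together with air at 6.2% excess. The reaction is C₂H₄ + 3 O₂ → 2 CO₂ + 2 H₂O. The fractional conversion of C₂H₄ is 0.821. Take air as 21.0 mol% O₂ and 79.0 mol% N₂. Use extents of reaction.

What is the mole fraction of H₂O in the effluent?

0.102

Stoichiometric O₂ = 3 × 445 = 1335 mol; O₂ fed = 1335 × 1.062 = 1418 mol.
N₂ fed = 1418 × 79/21 = 5334 mol.
Fuel reacted = 0.821 × 445 → ξ = 365.3 mol.
Outlet (n = n₀ + ν ξ):
  C₂H₄: 445 − 1(365.3) = 79.66
  O₂: 1418 − 3(365.3) = 321.7
  N₂: 5334 (inert)
  CO₂: 0 + 2(365.3) = 730.7
  H₂O: 0 + 2(365.3) = 730.7
Total out = 7196 mol; y_H₂O = 730.7 / 7196 = 0.1015.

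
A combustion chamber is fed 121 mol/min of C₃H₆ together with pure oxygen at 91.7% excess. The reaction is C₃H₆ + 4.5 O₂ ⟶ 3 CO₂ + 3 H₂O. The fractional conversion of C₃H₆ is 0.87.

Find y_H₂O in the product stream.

Stoichiometric O₂ = 4.5 × 121 = 544.5 mol/min; O₂ fed = 544.5 × 1.917 = 1044 mol/min.
Fuel reacted = 0.87 × 121 → ξ = 105.3 mol/min.
Outlet (n = n₀ + ν ξ):
  C₃H₆: 121 − 1(105.3) = 15.73
  O₂: 1044 − 4.5(105.3) = 570.1
  CO₂: 0 + 3(105.3) = 315.8
  H₂O: 0 + 3(105.3) = 315.8
Total out = 1217 mol/min; y_H₂O = 315.8 / 1217 = 0.2594.

0.259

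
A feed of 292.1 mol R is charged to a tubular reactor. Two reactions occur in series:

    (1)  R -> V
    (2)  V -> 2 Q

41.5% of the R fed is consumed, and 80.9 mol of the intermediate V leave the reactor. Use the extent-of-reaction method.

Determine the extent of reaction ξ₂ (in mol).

ξ₂ = 40.3 mol

Conversion of R: R consumed = 1ξ₁ = 0.415 × 292.1 → ξ₁ = 121.2 mol.
V balance: n_V = 0 + 1ξ₁ − 1ξ₂ = 80.9 → ξ₂ = (1·121.2 − 80.9)/1 = 40.32 mol.
Outlet amounts (n = n₀ + Σ ν·ξ):
  R: 292.1 − 1(121.2) = 170.9
  V: 0 + 1(121.2) − 1(40.32) = 80.9
  Q: 0 + 2(40.32) = 80.64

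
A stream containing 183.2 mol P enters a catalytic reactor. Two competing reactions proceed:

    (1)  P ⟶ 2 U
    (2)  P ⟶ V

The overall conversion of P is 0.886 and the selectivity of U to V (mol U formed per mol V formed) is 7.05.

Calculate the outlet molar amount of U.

253 mol

Conversion of P: P consumed = 0.886 × 183.2 = 162.3 mol = 1ξ₁ + 1ξ₂.
Selectivity: 2ξ₁ / (1ξ₂) = 7.05 → ξ₁ = 3.525 ξ₂.
Substitute: (1·3.525 + 1) ξ₂ = 162.3 → ξ₂ = 35.87 mol, ξ₁ = 126.4 mol.
Outlet amounts (n = n₀ + Σ ν·ξ):
  P: 183.2 − 1(126.4) − 1(35.87) = 20.88
  U: 0 + 2(126.4) = 252.9
  V: 0 + 1(35.87) = 35.87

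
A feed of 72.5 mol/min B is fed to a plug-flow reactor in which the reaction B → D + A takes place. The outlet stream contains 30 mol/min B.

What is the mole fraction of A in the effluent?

For B: n = n₀ − 1ξ → 30 = 72.5 − 1ξ, giving ξ = 42.5 mol/min.
Outlet amounts (n = n₀ + ν ξ):
  B: 72.5 − 1(42.5) = 30
  D: 0 + 1(42.5) = 42.5
  A: 0 + 1(42.5) = 42.5
Total out = 115 mol/min; y_A = 42.5 / 115 = 0.3696.

0.37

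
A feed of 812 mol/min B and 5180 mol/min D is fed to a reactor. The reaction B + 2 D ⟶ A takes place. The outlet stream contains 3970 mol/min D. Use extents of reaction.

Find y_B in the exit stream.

0.0433

For D: n = n₀ − 2ξ → 3970 = 5180 − 2ξ, giving ξ = 605 mol/min.
Outlet amounts (n = n₀ + ν ξ):
  B: 812 − 1(605) = 207
  D: 5180 − 2(605) = 3970
  A: 0 + 1(605) = 605
Total out = 4782 mol/min; y_B = 207 / 4782 = 0.04329.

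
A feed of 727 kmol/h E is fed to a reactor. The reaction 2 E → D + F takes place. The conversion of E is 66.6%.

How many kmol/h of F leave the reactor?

E reacted = 0.666 × 727 = 484.2 kmol/h; ν_E = −2, so ξ = 484.2/2 = 242.1 kmol/h.
Outlet amounts (n = n₀ + ν ξ):
  E: 727 − 2(242.1) = 242.8
  D: 0 + 1(242.1) = 242.1
  F: 0 + 1(242.1) = 242.1

242 kmol/h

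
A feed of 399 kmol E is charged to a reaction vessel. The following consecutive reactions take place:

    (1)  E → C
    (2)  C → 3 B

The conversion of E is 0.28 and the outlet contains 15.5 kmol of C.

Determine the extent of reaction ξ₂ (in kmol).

ξ₂ = 96.2 kmol

Conversion of E: E consumed = 1ξ₁ = 0.28 × 399 → ξ₁ = 111.7 kmol.
C balance: n_C = 0 + 1ξ₁ − 1ξ₂ = 15.5 → ξ₂ = (1·111.7 − 15.5)/1 = 96.22 kmol.
Outlet amounts (n = n₀ + Σ ν·ξ):
  E: 399 − 1(111.7) = 287.3
  C: 0 + 1(111.7) − 1(96.22) = 15.5
  B: 0 + 3(96.22) = 288.7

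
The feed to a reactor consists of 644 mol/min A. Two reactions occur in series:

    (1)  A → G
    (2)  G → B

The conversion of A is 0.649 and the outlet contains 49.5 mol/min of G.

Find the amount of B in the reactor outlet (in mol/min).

368 mol/min

Conversion of A: A consumed = 1ξ₁ = 0.649 × 644 → ξ₁ = 418 mol/min.
G balance: n_G = 0 + 1ξ₁ − 1ξ₂ = 49.5 → ξ₂ = (1·418 − 49.5)/1 = 368.5 mol/min.
Outlet amounts (n = n₀ + Σ ν·ξ):
  A: 644 − 1(418) = 226
  G: 0 + 1(418) − 1(368.5) = 49.5
  B: 0 + 1(368.5) = 368.5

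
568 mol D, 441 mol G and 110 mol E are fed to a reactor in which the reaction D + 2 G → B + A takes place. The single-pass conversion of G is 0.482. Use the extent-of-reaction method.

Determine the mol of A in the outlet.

106 mol

G reacted = 0.482 × 441 = 212.6 mol; ν_G = −2, so ξ = 212.6/2 = 106.3 mol.
Outlet amounts (n = n₀ + ν ξ):
  D: 568 − 1(106.3) = 461.7
  G: 441 − 2(106.3) = 228.4
  B: 0 + 1(106.3) = 106.3
  A: 0 + 1(106.3) = 106.3
  E: 110 (inert)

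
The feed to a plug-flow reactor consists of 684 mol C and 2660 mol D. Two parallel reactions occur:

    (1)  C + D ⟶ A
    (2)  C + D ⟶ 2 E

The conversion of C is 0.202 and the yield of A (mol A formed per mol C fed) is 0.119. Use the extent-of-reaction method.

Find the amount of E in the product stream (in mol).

114 mol

Yield of A: 1ξ₁ / 684 = 0.119 → ξ₁ = 81.4 mol.
Conversion of C: 1ξ₁ + 1ξ₂ = 0.202 × 684 = 138.2 → ξ₂ = 56.77 mol.
Outlet amounts (n = n₀ + Σ ν·ξ):
  C: 684 − 1(81.4) − 1(56.77) = 545.8
  D: 2660 − 1(81.4) − 1(56.77) = 2522
  A: 0 + 1(81.4) = 81.4
  E: 0 + 2(56.77) = 113.5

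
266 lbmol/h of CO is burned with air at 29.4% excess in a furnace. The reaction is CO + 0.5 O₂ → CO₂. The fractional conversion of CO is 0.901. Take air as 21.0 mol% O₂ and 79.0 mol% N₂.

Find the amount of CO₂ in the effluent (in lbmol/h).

Stoichiometric O₂ = 0.5 × 266 = 133 lbmol/h; O₂ fed = 133 × 1.294 = 172.1 lbmol/h.
N₂ fed = 172.1 × 79/21 = 647.4 lbmol/h.
Fuel reacted = 0.901 × 266 → ξ = 239.7 lbmol/h.
Outlet (n = n₀ + ν ξ):
  CO: 266 − 1(239.7) = 26.33
  O₂: 172.1 − 0.5(239.7) = 52.27
  N₂: 647.4 (inert)
  CO₂: 0 + 1(239.7) = 239.7

240 lbmol/h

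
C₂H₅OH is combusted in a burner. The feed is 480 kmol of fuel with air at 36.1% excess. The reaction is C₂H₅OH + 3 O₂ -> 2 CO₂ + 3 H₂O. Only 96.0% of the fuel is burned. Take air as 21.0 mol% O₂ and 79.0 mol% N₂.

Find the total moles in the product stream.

10300 kmol

Stoichiometric O₂ = 3 × 480 = 1440 kmol; O₂ fed = 1440 × 1.361 = 1960 kmol.
N₂ fed = 1960 × 79/21 = 7373 kmol.
Fuel reacted = 0.96 × 480 → ξ = 460.8 kmol.
Outlet (n = n₀ + ν ξ):
  C₂H₅OH: 480 − 1(460.8) = 19.2
  O₂: 1960 − 3(460.8) = 577.4
  N₂: 7373 (inert)
  CO₂: 0 + 2(460.8) = 921.6
  H₂O: 0 + 3(460.8) = 1382
Total out = 19.2 + 577.4 + 7373 + 921.6 + 1382 = 10270 kmol.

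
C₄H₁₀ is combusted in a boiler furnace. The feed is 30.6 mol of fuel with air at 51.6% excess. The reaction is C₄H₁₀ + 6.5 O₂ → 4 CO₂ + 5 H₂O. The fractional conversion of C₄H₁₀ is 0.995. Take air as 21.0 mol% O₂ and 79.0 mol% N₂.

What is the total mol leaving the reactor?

1510 mol

Stoichiometric O₂ = 6.5 × 30.6 = 198.9 mol; O₂ fed = 198.9 × 1.516 = 301.5 mol.
N₂ fed = 301.5 × 79/21 = 1134 mol.
Fuel reacted = 0.995 × 30.6 → ξ = 30.45 mol.
Outlet (n = n₀ + ν ξ):
  C₄H₁₀: 30.6 − 1(30.45) = 0.153
  O₂: 301.5 − 6.5(30.45) = 103.6
  N₂: 1134 (inert)
  CO₂: 0 + 4(30.45) = 121.8
  H₂O: 0 + 5(30.45) = 152.2
Total out = 0.153 + 103.6 + 1134 + 121.8 + 152.2 = 1512 mol.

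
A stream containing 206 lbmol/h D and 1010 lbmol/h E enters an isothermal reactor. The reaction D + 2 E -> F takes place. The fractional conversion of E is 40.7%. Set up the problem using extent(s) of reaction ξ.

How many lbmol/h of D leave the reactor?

0.465 lbmol/h

E reacted = 0.407 × 1010 = 411.1 lbmol/h; ν_E = −2, so ξ = 411.1/2 = 205.5 lbmol/h.
Outlet amounts (n = n₀ + ν ξ):
  D: 206 − 1(205.5) = 0.465
  E: 1010 − 2(205.5) = 598.9
  F: 0 + 1(205.5) = 205.5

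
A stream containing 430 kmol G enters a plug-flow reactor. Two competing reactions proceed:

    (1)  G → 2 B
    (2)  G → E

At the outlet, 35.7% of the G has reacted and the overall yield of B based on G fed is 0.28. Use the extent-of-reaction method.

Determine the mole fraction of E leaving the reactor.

0.19

Yield of B: 2ξ₁ / 430 = 0.28 → ξ₁ = 60.2 kmol.
Conversion of G: 1ξ₁ + 1ξ₂ = 0.357 × 430 = 153.5 → ξ₂ = 93.31 kmol.
Outlet amounts (n = n₀ + Σ ν·ξ):
  G: 430 − 1(60.2) − 1(93.31) = 276.5
  B: 0 + 2(60.2) = 120.4
  E: 0 + 1(93.31) = 93.31
Total out = 490.2 kmol; y_E = 93.31 / 490.2 = 0.1904.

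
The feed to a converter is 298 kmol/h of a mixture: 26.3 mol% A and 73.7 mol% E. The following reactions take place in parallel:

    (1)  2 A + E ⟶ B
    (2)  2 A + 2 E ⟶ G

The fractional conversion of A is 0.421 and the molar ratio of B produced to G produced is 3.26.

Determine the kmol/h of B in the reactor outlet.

12.6 kmol/h

Conversion of A: A consumed = 0.421 × 78.37 = 33 kmol/h = 2ξ₁ + 2ξ₂.
Selectivity: 1ξ₁ / (1ξ₂) = 3.26 → ξ₁ = 3.26 ξ₂.
Substitute: (2·3.26 + 2) ξ₂ = 33 → ξ₂ = 3.873 kmol/h, ξ₁ = 12.63 kmol/h.
Outlet amounts (n = n₀ + Σ ν·ξ):
  A: 78.37 − 2(12.63) − 2(3.873) = 45.38
  E: 219.6 − 1(12.63) − 2(3.873) = 199.3
  B: 0 + 1(12.63) = 12.63
  G: 0 + 1(3.873) = 3.873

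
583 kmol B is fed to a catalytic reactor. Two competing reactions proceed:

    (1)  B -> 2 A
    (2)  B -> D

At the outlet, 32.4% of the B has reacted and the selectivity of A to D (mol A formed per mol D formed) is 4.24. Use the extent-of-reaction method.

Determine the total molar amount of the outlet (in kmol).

711 kmol

Conversion of B: B consumed = 0.324 × 583 = 188.9 kmol = 1ξ₁ + 1ξ₂.
Selectivity: 2ξ₁ / (1ξ₂) = 4.24 → ξ₁ = 2.12 ξ₂.
Substitute: (1·2.12 + 1) ξ₂ = 188.9 → ξ₂ = 60.54 kmol, ξ₁ = 128.3 kmol.
Outlet amounts (n = n₀ + Σ ν·ξ):
  B: 583 − 1(128.3) − 1(60.54) = 394.1
  A: 0 + 2(128.3) = 256.7
  D: 0 + 1(60.54) = 60.54
Total out = 394.1 + 256.7 + 60.54 = 711.3 kmol.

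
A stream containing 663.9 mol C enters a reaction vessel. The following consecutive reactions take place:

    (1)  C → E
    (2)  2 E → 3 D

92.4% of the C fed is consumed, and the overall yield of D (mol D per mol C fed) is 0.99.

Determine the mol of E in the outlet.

Conversion of C: C consumed = 1ξ₁ = 0.924 × 663.9 → ξ₁ = 613.4 mol.
Yield of D: 3ξ₂ / 663.9 = 0.99 → ξ₂ = 219.1 mol.
Outlet amounts (n = n₀ + Σ ν·ξ):
  C: 663.9 − 1(613.4) = 50.46
  E: 0 + 1(613.4) − 2(219.1) = 175.3
  D: 0 + 3(219.1) = 657.3

175 mol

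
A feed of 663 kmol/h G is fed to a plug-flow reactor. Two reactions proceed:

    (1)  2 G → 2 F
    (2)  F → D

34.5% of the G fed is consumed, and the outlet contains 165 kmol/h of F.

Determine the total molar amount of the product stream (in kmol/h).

Conversion of G: G consumed = 2ξ₁ = 0.345 × 663 → ξ₁ = 114.4 kmol/h.
F balance: n_F = 0 + 2ξ₁ − 1ξ₂ = 165 → ξ₂ = (2·114.4 − 165)/1 = 63.73 kmol/h.
Outlet amounts (n = n₀ + Σ ν·ξ):
  G: 663 − 2(114.4) = 434.3
  F: 0 + 2(114.4) − 1(63.73) = 165
  D: 0 + 1(63.73) = 63.73
Total out = 434.3 + 165 + 63.73 = 663 kmol/h.

663 kmol/h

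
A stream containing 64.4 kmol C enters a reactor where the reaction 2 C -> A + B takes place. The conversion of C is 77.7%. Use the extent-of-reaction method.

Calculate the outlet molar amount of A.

C reacted = 0.777 × 64.4 = 50.04 kmol; ν_C = −2, so ξ = 50.04/2 = 25.02 kmol.
Outlet amounts (n = n₀ + ν ξ):
  C: 64.4 − 2(25.02) = 14.36
  A: 0 + 1(25.02) = 25.02
  B: 0 + 1(25.02) = 25.02

25 kmol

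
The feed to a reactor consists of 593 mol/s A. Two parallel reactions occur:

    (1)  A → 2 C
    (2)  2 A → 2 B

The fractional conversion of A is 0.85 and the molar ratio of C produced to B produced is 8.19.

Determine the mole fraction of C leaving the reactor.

Conversion of A: A consumed = 0.85 × 593 = 504.1 mol/s = 1ξ₁ + 2ξ₂.
Selectivity: 2ξ₁ / (2ξ₂) = 8.19 → ξ₁ = 8.19 ξ₂.
Substitute: (1·8.19 + 2) ξ₂ = 504.1 → ξ₂ = 49.47 mol/s, ξ₁ = 405.1 mol/s.
Outlet amounts (n = n₀ + Σ ν·ξ):
  A: 593 − 1(405.1) − 2(49.47) = 88.95
  C: 0 + 2(405.1) = 810.2
  B: 0 + 2(49.47) = 98.93
Total out = 998.1 mol/s; y_C = 810.2 / 998.1 = 0.8118.

0.812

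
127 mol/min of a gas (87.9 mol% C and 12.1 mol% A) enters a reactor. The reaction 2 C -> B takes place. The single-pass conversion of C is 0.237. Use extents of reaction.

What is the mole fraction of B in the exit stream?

0.116

C reacted = 0.237 × 111.6 = 26.46 mol/min; ν_C = −2, so ξ = 26.46/2 = 13.23 mol/min.
Outlet amounts (n = n₀ + ν ξ):
  C: 111.6 − 2(13.23) = 85.18
  B: 0 + 1(13.23) = 13.23
  A: 15.37 (inert)
Total out = 113.8 mol/min; y_B = 13.23 / 113.8 = 0.1163.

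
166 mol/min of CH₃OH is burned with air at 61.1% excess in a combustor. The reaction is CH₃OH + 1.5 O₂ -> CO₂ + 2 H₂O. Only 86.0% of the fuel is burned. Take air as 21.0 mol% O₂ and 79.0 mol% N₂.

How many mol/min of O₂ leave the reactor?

Stoichiometric O₂ = 1.5 × 166 = 249 mol/min; O₂ fed = 249 × 1.611 = 401.1 mol/min.
N₂ fed = 401.1 × 79/21 = 1509 mol/min.
Fuel reacted = 0.86 × 166 → ξ = 142.8 mol/min.
Outlet (n = n₀ + ν ξ):
  CH₃OH: 166 − 1(142.8) = 23.24
  O₂: 401.1 − 1.5(142.8) = 187
  N₂: 1509 (inert)
  CO₂: 0 + 1(142.8) = 142.8
  H₂O: 0 + 2(142.8) = 285.5

187 mol/min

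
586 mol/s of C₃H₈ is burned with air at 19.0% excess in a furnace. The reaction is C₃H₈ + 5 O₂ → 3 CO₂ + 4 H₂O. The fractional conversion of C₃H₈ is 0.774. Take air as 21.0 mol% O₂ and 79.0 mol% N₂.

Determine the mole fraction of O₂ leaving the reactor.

0.0691

Stoichiometric O₂ = 5 × 586 = 2930 mol/s; O₂ fed = 2930 × 1.190 = 3487 mol/s.
N₂ fed = 3487 × 79/21 = 13120 mol/s.
Fuel reacted = 0.774 × 586 → ξ = 453.6 mol/s.
Outlet (n = n₀ + ν ξ):
  C₃H₈: 586 − 1(453.6) = 132.4
  O₂: 3487 − 5(453.6) = 1219
  N₂: 13120 (inert)
  CO₂: 0 + 3(453.6) = 1361
  H₂O: 0 + 4(453.6) = 1814
Total out = 17640 mol/s; y_O₂ = 1219 / 17640 = 0.06909.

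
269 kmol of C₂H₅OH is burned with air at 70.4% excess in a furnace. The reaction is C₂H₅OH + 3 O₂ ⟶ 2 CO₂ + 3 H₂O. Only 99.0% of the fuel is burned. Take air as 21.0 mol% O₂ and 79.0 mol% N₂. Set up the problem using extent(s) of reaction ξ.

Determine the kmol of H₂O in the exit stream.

799 kmol

Stoichiometric O₂ = 3 × 269 = 807 kmol; O₂ fed = 807 × 1.704 = 1375 kmol.
N₂ fed = 1375 × 79/21 = 5173 kmol.
Fuel reacted = 0.99 × 269 → ξ = 266.3 kmol.
Outlet (n = n₀ + ν ξ):
  C₂H₅OH: 269 − 1(266.3) = 2.69
  O₂: 1375 − 3(266.3) = 576.2
  N₂: 5173 (inert)
  CO₂: 0 + 2(266.3) = 532.6
  H₂O: 0 + 3(266.3) = 798.9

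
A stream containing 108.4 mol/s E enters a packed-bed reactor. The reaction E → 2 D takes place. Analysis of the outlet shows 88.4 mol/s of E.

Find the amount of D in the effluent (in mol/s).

For E: n = n₀ − 1ξ → 88.4 = 108.4 − 1ξ, giving ξ = 20 mol/s.
Outlet amounts (n = n₀ + ν ξ):
  E: 108.4 − 1(20) = 88.4
  D: 0 + 2(20) = 40

40 mol/s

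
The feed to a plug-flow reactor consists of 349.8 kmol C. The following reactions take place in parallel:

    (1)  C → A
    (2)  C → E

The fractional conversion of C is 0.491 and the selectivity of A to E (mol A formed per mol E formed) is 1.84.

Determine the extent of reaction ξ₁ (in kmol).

Conversion of C: C consumed = 0.491 × 349.8 = 171.8 kmol = 1ξ₁ + 1ξ₂.
Selectivity: 1ξ₁ / (1ξ₂) = 1.84 → ξ₁ = 1.84 ξ₂.
Substitute: (1·1.84 + 1) ξ₂ = 171.8 → ξ₂ = 60.48 kmol, ξ₁ = 111.3 kmol.
Outlet amounts (n = n₀ + Σ ν·ξ):
  C: 349.8 − 1(111.3) − 1(60.48) = 178
  A: 0 + 1(111.3) = 111.3
  E: 0 + 1(60.48) = 60.48

ξ₁ = 111 kmol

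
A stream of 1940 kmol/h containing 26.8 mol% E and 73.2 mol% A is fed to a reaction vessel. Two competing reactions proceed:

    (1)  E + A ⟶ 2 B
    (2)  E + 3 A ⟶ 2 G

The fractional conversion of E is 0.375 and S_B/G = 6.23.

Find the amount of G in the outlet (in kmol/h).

53.9 kmol/h

Conversion of E: E consumed = 0.375 × 519.9 = 195 kmol/h = 1ξ₁ + 1ξ₂.
Selectivity: 2ξ₁ / (2ξ₂) = 6.23 → ξ₁ = 6.23 ξ₂.
Substitute: (1·6.23 + 1) ξ₂ = 195 → ξ₂ = 26.97 kmol/h, ξ₁ = 168 kmol/h.
Outlet amounts (n = n₀ + Σ ν·ξ):
  E: 519.9 − 1(168) − 1(26.97) = 324.9
  A: 1420 − 1(168) − 3(26.97) = 1171
  B: 0 + 2(168) = 336
  G: 0 + 2(26.97) = 53.93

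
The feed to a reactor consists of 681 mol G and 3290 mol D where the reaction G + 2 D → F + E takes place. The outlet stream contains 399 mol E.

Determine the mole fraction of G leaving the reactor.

0.0789

For E: n = n₀ + 1ξ → 399 = 0 + 1ξ, giving ξ = 399 mol.
Outlet amounts (n = n₀ + ν ξ):
  G: 681 − 1(399) = 282
  D: 3290 − 2(399) = 2492
  F: 0 + 1(399) = 399
  E: 0 + 1(399) = 399
Total out = 3572 mol; y_G = 282 / 3572 = 0.07895.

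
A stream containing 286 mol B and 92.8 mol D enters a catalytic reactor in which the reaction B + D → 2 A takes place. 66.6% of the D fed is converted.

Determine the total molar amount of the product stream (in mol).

D reacted = 0.666 × 92.8 = 61.8 mol; ν_D = −1, so ξ = 61.8/1 = 61.8 mol.
Outlet amounts (n = n₀ + ν ξ):
  B: 286 − 1(61.8) = 224.2
  D: 92.8 − 1(61.8) = 31
  A: 0 + 2(61.8) = 123.6
Total out = 224.2 + 31 + 123.6 = 378.8 mol.

379 mol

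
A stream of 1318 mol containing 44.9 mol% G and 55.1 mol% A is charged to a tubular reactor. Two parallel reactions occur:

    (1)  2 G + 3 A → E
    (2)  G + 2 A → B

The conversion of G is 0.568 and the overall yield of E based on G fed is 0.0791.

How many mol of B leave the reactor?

243 mol

Yield of E: 1ξ₁ / 591.8 = 0.0791 → ξ₁ = 46.81 mol.
Conversion of G: 2ξ₁ + 1ξ₂ = 0.568 × 591.8 = 336.1 → ξ₂ = 242.5 mol.
Outlet amounts (n = n₀ + Σ ν·ξ):
  G: 591.8 − 2(46.81) − 1(242.5) = 255.6
  A: 726.2 − 3(46.81) − 2(242.5) = 100.8
  E: 0 + 1(46.81) = 46.81
  B: 0 + 1(242.5) = 242.5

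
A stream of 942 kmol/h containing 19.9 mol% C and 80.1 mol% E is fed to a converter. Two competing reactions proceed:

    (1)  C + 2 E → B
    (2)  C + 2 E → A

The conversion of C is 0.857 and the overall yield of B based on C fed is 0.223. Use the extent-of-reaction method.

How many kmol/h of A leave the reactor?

Yield of B: 1ξ₁ / 187.5 = 0.223 → ξ₁ = 41.8 kmol/h.
Conversion of C: 1ξ₁ + 1ξ₂ = 0.857 × 187.5 = 160.7 → ξ₂ = 118.8 kmol/h.
Outlet amounts (n = n₀ + Σ ν·ξ):
  C: 187.5 − 1(41.8) − 1(118.8) = 26.81
  E: 754.5 − 2(41.8) − 2(118.8) = 433.2
  B: 0 + 1(41.8) = 41.8
  A: 0 + 1(118.8) = 118.8

119 kmol/h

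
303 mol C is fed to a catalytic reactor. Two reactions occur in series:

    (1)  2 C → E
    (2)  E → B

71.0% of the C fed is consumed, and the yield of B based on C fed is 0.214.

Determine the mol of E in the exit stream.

42.7 mol

Conversion of C: C consumed = 2ξ₁ = 0.71 × 303 → ξ₁ = 107.6 mol.
Yield of B: 1ξ₂ / 303 = 0.214 → ξ₂ = 64.84 mol.
Outlet amounts (n = n₀ + Σ ν·ξ):
  C: 303 − 2(107.6) = 87.87
  E: 0 + 1(107.6) − 1(64.84) = 42.72
  B: 0 + 1(64.84) = 64.84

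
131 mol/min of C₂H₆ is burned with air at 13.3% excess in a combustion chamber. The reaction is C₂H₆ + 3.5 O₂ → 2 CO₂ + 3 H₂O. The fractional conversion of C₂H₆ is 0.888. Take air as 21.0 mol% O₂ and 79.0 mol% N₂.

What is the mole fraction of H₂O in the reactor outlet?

Stoichiometric O₂ = 3.5 × 131 = 458.5 mol/min; O₂ fed = 458.5 × 1.133 = 519.5 mol/min.
N₂ fed = 519.5 × 79/21 = 1954 mol/min.
Fuel reacted = 0.888 × 131 → ξ = 116.3 mol/min.
Outlet (n = n₀ + ν ξ):
  C₂H₆: 131 − 1(116.3) = 14.67
  O₂: 519.5 − 3.5(116.3) = 112.3
  N₂: 1954 (inert)
  CO₂: 0 + 2(116.3) = 232.7
  H₂O: 0 + 3(116.3) = 349
Total out = 2663 mol/min; y_H₂O = 349 / 2663 = 0.1311.

0.131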